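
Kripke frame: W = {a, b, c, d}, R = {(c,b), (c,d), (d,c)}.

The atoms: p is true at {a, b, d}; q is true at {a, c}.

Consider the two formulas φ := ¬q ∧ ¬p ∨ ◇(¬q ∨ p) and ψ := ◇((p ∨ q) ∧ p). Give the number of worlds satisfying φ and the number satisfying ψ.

1 and 1

For ¬q ∧ ¬p ∨ ◇(¬q ∨ p):
a: ¬q ∧ ¬p is F, ◇(¬q ∨ p) is F. ✗
b: ¬q ∧ ¬p is F, ◇(¬q ∨ p) is F. ✗
c: ¬q ∧ ¬p is F, ◇(¬q ∨ p) is T. ✓
d: ¬q ∧ ¬p is F, ◇(¬q ∨ p) is F. ✗
— 1 world.
For ◇((p ∨ q) ∧ p):
a: no successors, so ◇((p ∨ q) ∧ p) fails. ✗
b: no successors, so ◇((p ∨ q) ∧ p) fails. ✗
c: successors {b, d}; (p ∨ q) ∧ p there: b:T, d:T. ✓
d: successors {c}; (p ∨ q) ∧ p there: c:F. ✗
— 1 world.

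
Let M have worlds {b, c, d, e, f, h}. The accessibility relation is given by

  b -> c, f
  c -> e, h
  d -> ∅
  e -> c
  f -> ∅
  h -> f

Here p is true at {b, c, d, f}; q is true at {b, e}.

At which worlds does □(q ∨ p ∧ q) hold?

b: successors {c, f}; q ∨ p ∧ q there: c:F, f:F. ✗
c: successors {e, h}; q ∨ p ∧ q there: e:T, h:F. ✗
d: no successors, so □(q ∨ p ∧ q) holds vacuously. ✓
e: successors {c}; q ∨ p ∧ q there: c:F. ✗
f: no successors, so □(q ∨ p ∧ q) holds vacuously. ✓
h: successors {f}; q ∨ p ∧ q there: f:F. ✗

{d, f}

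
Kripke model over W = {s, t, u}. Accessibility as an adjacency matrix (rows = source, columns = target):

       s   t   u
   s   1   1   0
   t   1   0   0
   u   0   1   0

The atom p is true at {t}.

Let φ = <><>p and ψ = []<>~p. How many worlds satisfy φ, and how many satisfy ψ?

2 and 3

For <><>p:
s: successors {s, t}; <>p there: s:T, t:F. ✓
t: successors {s}; <>p there: s:T. ✓
u: successors {t}; <>p there: t:F. ✗
— 2 worlds.
For []<>~p:
s: successors {s, t}; <>~p there: s:T, t:T. ✓
t: successors {s}; <>~p there: s:T. ✓
u: successors {t}; <>~p there: t:T. ✓
— 3 worlds.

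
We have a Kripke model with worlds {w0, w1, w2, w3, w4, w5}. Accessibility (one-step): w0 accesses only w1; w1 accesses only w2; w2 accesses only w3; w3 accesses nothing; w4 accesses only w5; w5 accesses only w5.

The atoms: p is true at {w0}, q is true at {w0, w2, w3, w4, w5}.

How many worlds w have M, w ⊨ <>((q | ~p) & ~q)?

1

w0: successors {w1}; (q | ~p) & ~q there: w1:T. ✓
w1: successors {w2}; (q | ~p) & ~q there: w2:F. ✗
w2: successors {w3}; (q | ~p) & ~q there: w3:F. ✗
w3: no successors, so <>((q | ~p) & ~q) fails. ✗
w4: successors {w5}; (q | ~p) & ~q there: w5:F. ✗
w5: successors {w5}; (q | ~p) & ~q there: w5:F. ✗
Satisfying worlds: {w0}.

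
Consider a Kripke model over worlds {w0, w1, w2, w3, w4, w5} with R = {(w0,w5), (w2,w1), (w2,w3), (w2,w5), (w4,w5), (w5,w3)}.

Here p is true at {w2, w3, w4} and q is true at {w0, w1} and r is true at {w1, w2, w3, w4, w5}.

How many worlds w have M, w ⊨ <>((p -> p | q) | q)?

w0: successors {w5}; (p -> p | q) | q there: w5:T. ✓
w1: no successors, so <>((p -> p | q) | q) fails. ✗
w2: successors {w1, w3, w5}; (p -> p | q) | q there: w1:T, w3:T, w5:T. ✓
w3: no successors, so <>((p -> p | q) | q) fails. ✗
w4: successors {w5}; (p -> p | q) | q there: w5:T. ✓
w5: successors {w3}; (p -> p | q) | q there: w3:T. ✓
Satisfying worlds: {w0, w2, w4, w5}.

4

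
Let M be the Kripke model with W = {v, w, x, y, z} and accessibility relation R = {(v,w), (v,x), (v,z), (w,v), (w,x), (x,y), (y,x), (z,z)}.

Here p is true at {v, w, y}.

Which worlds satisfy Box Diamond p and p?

v: Box Diamond p is F, p is T. ✗
w: Box Diamond p is T, p is T. ✓
x: Box Diamond p is F, p is F. ✗
y: Box Diamond p is T, p is T. ✓
z: Box Diamond p is F, p is F. ✗

{w, y}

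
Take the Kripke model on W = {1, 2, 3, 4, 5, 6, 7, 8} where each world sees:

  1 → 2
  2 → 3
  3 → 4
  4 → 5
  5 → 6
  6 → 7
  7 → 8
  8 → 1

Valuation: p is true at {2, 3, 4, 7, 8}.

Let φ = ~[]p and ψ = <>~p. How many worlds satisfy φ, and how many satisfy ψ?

For ~[]p:
1: []p is T. ✗
2: []p is T. ✗
3: []p is T. ✗
4: []p is F. ✓
5: []p is F. ✓
6: []p is T. ✗
7: []p is T. ✗
8: []p is F. ✓
— 3 worlds.
For <>~p:
1: successors {2}; ~p there: 2:F. ✗
2: successors {3}; ~p there: 3:F. ✗
3: successors {4}; ~p there: 4:F. ✗
4: successors {5}; ~p there: 5:T. ✓
5: successors {6}; ~p there: 6:T. ✓
6: successors {7}; ~p there: 7:F. ✗
7: successors {8}; ~p there: 8:F. ✗
8: successors {1}; ~p there: 1:T. ✓
— 3 worlds.

3 and 3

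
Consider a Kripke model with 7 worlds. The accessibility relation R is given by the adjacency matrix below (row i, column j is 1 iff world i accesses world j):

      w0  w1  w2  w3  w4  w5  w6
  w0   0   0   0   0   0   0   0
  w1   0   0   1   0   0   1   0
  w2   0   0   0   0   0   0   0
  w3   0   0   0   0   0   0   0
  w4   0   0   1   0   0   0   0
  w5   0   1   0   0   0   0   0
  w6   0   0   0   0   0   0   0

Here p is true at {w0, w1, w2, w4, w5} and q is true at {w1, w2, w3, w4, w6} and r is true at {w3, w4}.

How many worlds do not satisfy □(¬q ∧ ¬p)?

w0: no successors, so □(¬q ∧ ¬p) holds vacuously. ✓
w1: successors {w2, w5}; ¬q ∧ ¬p there: w2:F, w5:F. ✗
w2: no successors, so □(¬q ∧ ¬p) holds vacuously. ✓
w3: no successors, so □(¬q ∧ ¬p) holds vacuously. ✓
w4: successors {w2}; ¬q ∧ ¬p there: w2:F. ✗
w5: successors {w1}; ¬q ∧ ¬p there: w1:F. ✗
w6: no successors, so □(¬q ∧ ¬p) holds vacuously. ✓
Satisfying worlds: {w0, w2, w3, w6}.
So □(¬q ∧ ¬p) fails at the other 3 worlds.

3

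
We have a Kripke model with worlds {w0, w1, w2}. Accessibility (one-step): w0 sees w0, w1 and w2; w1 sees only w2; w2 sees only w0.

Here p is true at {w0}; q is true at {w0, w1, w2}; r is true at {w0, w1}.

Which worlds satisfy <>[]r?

w0: successors {w0, w1, w2}; []r there: w0:F, w1:F, w2:T. ✓
w1: successors {w2}; []r there: w2:T. ✓
w2: successors {w0}; []r there: w0:F. ✗

{w0, w1}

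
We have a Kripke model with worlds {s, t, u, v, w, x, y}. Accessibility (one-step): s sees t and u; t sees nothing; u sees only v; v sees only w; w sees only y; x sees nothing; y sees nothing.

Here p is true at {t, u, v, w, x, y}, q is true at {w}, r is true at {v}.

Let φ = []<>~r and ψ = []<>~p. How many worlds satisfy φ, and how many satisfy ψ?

For []<>~r:
s: successors {t, u}; <>~r there: t:F, u:F. ✗
t: no successors, so []<>~r holds vacuously. ✓
u: successors {v}; <>~r there: v:T. ✓
v: successors {w}; <>~r there: w:T. ✓
w: successors {y}; <>~r there: y:F. ✗
x: no successors, so []<>~r holds vacuously. ✓
y: no successors, so []<>~r holds vacuously. ✓
— 5 worlds.
For []<>~p:
s: successors {t, u}; <>~p there: t:F, u:F. ✗
t: no successors, so []<>~p holds vacuously. ✓
u: successors {v}; <>~p there: v:F. ✗
v: successors {w}; <>~p there: w:F. ✗
w: successors {y}; <>~p there: y:F. ✗
x: no successors, so []<>~p holds vacuously. ✓
y: no successors, so []<>~p holds vacuously. ✓
— 3 worlds.

5 and 3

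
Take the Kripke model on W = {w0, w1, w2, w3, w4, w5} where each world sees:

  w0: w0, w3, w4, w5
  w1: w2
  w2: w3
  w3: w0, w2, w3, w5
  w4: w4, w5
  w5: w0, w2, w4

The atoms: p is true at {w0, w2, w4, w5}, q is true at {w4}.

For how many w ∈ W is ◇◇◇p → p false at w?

w0: ◇◇◇p is T, p is T. ✓
w1: ◇◇◇p is T, p is F. ✗
w2: ◇◇◇p is T, p is T. ✓
w3: ◇◇◇p is T, p is F. ✗
w4: ◇◇◇p is T, p is T. ✓
w5: ◇◇◇p is T, p is T. ✓
Satisfying worlds: {w0, w2, w4, w5}.
So ◇◇◇p → p fails at the other 2 worlds.

2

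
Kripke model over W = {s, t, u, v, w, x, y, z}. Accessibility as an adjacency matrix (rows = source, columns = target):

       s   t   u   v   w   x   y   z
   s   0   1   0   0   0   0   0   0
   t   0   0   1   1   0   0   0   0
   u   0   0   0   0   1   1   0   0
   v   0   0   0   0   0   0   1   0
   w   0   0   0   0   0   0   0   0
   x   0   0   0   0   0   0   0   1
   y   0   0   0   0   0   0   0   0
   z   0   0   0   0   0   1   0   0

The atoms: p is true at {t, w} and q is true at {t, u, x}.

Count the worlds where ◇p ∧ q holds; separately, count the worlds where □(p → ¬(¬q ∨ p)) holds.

1 and 6

For ◇p ∧ q:
s: ◇p is T, q is F. ✗
t: ◇p is F, q is T. ✗
u: ◇p is T, q is T. ✓
v: ◇p is F, q is F. ✗
w: ◇p is F, q is F. ✗
x: ◇p is F, q is T. ✗
y: ◇p is F, q is F. ✗
z: ◇p is F, q is F. ✗
— 1 world.
For □(p → ¬(¬q ∨ p)):
s: successors {t}; p → ¬(¬q ∨ p) there: t:F. ✗
t: successors {u, v}; p → ¬(¬q ∨ p) there: u:T, v:T. ✓
u: successors {w, x}; p → ¬(¬q ∨ p) there: w:F, x:T. ✗
v: successors {y}; p → ¬(¬q ∨ p) there: y:T. ✓
w: no successors, so □(p → ¬(¬q ∨ p)) holds vacuously. ✓
x: successors {z}; p → ¬(¬q ∨ p) there: z:T. ✓
y: no successors, so □(p → ¬(¬q ∨ p)) holds vacuously. ✓
z: successors {x}; p → ¬(¬q ∨ p) there: x:T. ✓
— 6 worlds.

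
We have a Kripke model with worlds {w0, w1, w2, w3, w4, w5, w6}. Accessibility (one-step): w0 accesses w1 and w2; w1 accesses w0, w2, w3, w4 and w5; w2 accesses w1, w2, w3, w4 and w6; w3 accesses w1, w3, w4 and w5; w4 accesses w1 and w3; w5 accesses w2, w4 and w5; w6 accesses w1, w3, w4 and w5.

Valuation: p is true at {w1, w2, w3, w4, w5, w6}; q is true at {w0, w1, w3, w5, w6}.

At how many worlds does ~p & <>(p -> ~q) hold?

w0: ~p is T, <>(p -> ~q) is T. ✓
w1: ~p is F, <>(p -> ~q) is T. ✗
w2: ~p is F, <>(p -> ~q) is T. ✗
w3: ~p is F, <>(p -> ~q) is T. ✗
w4: ~p is F, <>(p -> ~q) is F. ✗
w5: ~p is F, <>(p -> ~q) is T. ✗
w6: ~p is F, <>(p -> ~q) is T. ✗
Satisfying worlds: {w0}.

1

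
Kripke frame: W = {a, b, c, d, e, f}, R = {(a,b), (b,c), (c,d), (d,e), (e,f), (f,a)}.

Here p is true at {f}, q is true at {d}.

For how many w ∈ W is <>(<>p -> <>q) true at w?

5

a: successors {b}; <>p -> <>q there: b:T. ✓
b: successors {c}; <>p -> <>q there: c:T. ✓
c: successors {d}; <>p -> <>q there: d:T. ✓
d: successors {e}; <>p -> <>q there: e:F. ✗
e: successors {f}; <>p -> <>q there: f:T. ✓
f: successors {a}; <>p -> <>q there: a:T. ✓
Satisfying worlds: {a, b, c, e, f}.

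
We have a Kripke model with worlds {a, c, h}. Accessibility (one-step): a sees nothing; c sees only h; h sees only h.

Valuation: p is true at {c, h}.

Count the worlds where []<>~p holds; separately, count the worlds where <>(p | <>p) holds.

For []<>~p:
a: no successors, so []<>~p holds vacuously. ✓
c: successors {h}; <>~p there: h:F. ✗
h: successors {h}; <>~p there: h:F. ✗
— 1 world.
For <>(p | <>p):
a: no successors, so <>(p | <>p) fails. ✗
c: successors {h}; p | <>p there: h:T. ✓
h: successors {h}; p | <>p there: h:T. ✓
— 2 worlds.

1 and 2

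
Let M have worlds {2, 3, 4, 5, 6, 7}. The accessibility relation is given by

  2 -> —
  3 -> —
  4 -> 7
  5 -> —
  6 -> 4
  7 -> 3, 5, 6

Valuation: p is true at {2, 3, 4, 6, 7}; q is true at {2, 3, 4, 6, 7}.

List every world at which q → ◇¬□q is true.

2: q is T, ◇¬□q is F. ✗
3: q is T, ◇¬□q is F. ✗
4: q is T, ◇¬□q is T. ✓
5: q is F, ◇¬□q is F. ✓
6: q is T, ◇¬□q is F. ✗
7: q is T, ◇¬□q is F. ✗

{4, 5}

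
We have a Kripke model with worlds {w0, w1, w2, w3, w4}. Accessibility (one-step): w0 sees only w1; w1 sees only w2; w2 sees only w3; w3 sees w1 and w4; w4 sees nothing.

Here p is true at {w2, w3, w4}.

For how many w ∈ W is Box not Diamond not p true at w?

w0: successors {w1}; not Diamond not p there: w1:T. ✓
w1: successors {w2}; not Diamond not p there: w2:T. ✓
w2: successors {w3}; not Diamond not p there: w3:F. ✗
w3: successors {w1, w4}; not Diamond not p there: w1:T, w4:T. ✓
w4: no successors, so Box not Diamond not p holds vacuously. ✓
Satisfying worlds: {w0, w1, w3, w4}.

4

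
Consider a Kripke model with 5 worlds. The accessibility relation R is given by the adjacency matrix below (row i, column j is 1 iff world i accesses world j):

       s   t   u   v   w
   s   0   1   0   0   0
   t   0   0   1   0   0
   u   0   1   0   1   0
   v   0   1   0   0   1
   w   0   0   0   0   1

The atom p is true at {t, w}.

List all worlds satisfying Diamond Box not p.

{s, u, v}

s: successors {t}; Box not p there: t:T. ✓
t: successors {u}; Box not p there: u:F. ✗
u: successors {t, v}; Box not p there: t:T, v:F. ✓
v: successors {t, w}; Box not p there: t:T, w:F. ✓
w: successors {w}; Box not p there: w:F. ✗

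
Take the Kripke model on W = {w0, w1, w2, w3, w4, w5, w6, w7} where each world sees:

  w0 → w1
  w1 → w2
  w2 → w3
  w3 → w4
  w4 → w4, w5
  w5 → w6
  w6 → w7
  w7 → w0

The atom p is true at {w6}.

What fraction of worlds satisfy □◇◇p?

1/8

w0: successors {w1}; ◇◇p there: w1:F. ✗
w1: successors {w2}; ◇◇p there: w2:F. ✗
w2: successors {w3}; ◇◇p there: w3:F. ✗
w3: successors {w4}; ◇◇p there: w4:T. ✓
w4: successors {w4, w5}; ◇◇p there: w4:T, w5:F. ✗
w5: successors {w6}; ◇◇p there: w6:F. ✗
w6: successors {w7}; ◇◇p there: w7:F. ✗
w7: successors {w0}; ◇◇p there: w0:F. ✗
That's 1 of 8 worlds, so 1/8.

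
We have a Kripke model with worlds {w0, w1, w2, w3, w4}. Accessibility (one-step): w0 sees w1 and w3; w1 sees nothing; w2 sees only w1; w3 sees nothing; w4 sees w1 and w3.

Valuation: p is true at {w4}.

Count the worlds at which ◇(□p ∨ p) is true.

w0: successors {w1, w3}; □p ∨ p there: w1:T, w3:T. ✓
w1: no successors, so ◇(□p ∨ p) fails. ✗
w2: successors {w1}; □p ∨ p there: w1:T. ✓
w3: no successors, so ◇(□p ∨ p) fails. ✗
w4: successors {w1, w3}; □p ∨ p there: w1:T, w3:T. ✓
Satisfying worlds: {w0, w2, w4}.

3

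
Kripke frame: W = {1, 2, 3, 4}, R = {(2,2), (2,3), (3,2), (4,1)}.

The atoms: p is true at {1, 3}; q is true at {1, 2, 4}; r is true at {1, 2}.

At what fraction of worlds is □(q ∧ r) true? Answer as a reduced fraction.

1: no successors, so □(q ∧ r) holds vacuously. ✓
2: successors {2, 3}; q ∧ r there: 2:T, 3:F. ✗
3: successors {2}; q ∧ r there: 2:T. ✓
4: successors {1}; q ∧ r there: 1:T. ✓
That's 3 of 4 worlds, so 3/4.

3/4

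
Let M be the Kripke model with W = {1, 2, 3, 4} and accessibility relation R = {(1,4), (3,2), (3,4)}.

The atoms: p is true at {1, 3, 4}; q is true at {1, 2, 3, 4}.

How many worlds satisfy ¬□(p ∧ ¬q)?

1: □(p ∧ ¬q) is F. ✓
2: □(p ∧ ¬q) is T. ✗
3: □(p ∧ ¬q) is F. ✓
4: □(p ∧ ¬q) is T. ✗
Satisfying worlds: {1, 3}.

2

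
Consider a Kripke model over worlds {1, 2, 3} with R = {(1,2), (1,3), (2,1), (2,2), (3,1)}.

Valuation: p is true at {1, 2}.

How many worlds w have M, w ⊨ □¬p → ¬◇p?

1: □¬p is F, ¬◇p is F. ✓
2: □¬p is F, ¬◇p is F. ✓
3: □¬p is F, ¬◇p is F. ✓
Satisfying worlds: {1, 2, 3}.

3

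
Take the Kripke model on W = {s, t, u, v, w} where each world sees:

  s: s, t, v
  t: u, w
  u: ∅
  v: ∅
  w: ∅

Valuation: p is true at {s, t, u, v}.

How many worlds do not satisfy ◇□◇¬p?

s: successors {s, t, v}; □◇¬p there: s:F, t:F, v:T. ✓
t: successors {u, w}; □◇¬p there: u:T, w:T. ✓
u: no successors, so ◇□◇¬p fails. ✗
v: no successors, so ◇□◇¬p fails. ✗
w: no successors, so ◇□◇¬p fails. ✗
Satisfying worlds: {s, t}.
So ◇□◇¬p fails at the other 3 worlds.

3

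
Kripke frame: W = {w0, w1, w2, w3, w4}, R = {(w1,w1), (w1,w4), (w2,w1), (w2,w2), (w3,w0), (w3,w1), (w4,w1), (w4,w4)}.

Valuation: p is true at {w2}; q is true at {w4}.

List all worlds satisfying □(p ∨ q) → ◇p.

w0: □(p ∨ q) is T, ◇p is F. ✗
w1: □(p ∨ q) is F, ◇p is F. ✓
w2: □(p ∨ q) is F, ◇p is T. ✓
w3: □(p ∨ q) is F, ◇p is F. ✓
w4: □(p ∨ q) is F, ◇p is F. ✓

{w1, w2, w3, w4}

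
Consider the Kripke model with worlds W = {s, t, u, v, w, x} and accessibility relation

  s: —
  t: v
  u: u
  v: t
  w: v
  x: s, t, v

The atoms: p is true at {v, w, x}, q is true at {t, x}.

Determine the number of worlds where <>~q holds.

s: no successors, so <>~q fails. ✗
t: successors {v}; ~q there: v:T. ✓
u: successors {u}; ~q there: u:T. ✓
v: successors {t}; ~q there: t:F. ✗
w: successors {v}; ~q there: v:T. ✓
x: successors {s, t, v}; ~q there: s:T, t:F, v:T. ✓
Satisfying worlds: {t, u, w, x}.

4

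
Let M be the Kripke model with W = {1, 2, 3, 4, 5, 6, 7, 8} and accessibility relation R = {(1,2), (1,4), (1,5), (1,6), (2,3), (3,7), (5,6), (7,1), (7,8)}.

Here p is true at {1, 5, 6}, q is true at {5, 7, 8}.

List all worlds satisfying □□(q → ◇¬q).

1: successors {2, 4, 5, 6}; □(q → ◇¬q) there: 2:T, 4:T, 5:T, 6:T. ✓
2: successors {3}; □(q → ◇¬q) there: 3:T. ✓
3: successors {7}; □(q → ◇¬q) there: 7:F. ✗
4: no successors, so □□(q → ◇¬q) holds vacuously. ✓
5: successors {6}; □(q → ◇¬q) there: 6:T. ✓
6: no successors, so □□(q → ◇¬q) holds vacuously. ✓
7: successors {1, 8}; □(q → ◇¬q) there: 1:T, 8:T. ✓
8: no successors, so □□(q → ◇¬q) holds vacuously. ✓

{1, 2, 4, 5, 6, 7, 8}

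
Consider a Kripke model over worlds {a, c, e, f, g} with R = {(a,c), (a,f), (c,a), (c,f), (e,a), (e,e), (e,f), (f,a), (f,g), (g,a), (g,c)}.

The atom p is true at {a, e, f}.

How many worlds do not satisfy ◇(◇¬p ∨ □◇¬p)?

a: successors {c, f}; ◇¬p ∨ □◇¬p there: c:T, f:T. ✓
c: successors {a, f}; ◇¬p ∨ □◇¬p there: a:T, f:T. ✓
e: successors {a, e, f}; ◇¬p ∨ □◇¬p there: a:T, e:F, f:T. ✓
f: successors {a, g}; ◇¬p ∨ □◇¬p there: a:T, g:T. ✓
g: successors {a, c}; ◇¬p ∨ □◇¬p there: a:T, c:T. ✓
Satisfying worlds: {a, c, e, f, g}.
So ◇(◇¬p ∨ □◇¬p) fails at the other 0 worlds.

0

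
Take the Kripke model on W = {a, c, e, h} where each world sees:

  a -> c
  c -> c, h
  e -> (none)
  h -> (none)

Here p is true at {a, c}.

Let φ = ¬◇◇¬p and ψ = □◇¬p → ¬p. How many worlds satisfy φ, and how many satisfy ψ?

2 and 3

For ¬◇◇¬p:
a: ◇◇¬p is T. ✗
c: ◇◇¬p is T. ✗
e: ◇◇¬p is F. ✓
h: ◇◇¬p is F. ✓
— 2 worlds.
For □◇¬p → ¬p:
a: □◇¬p is T, ¬p is F. ✗
c: □◇¬p is F, ¬p is F. ✓
e: □◇¬p is T, ¬p is T. ✓
h: □◇¬p is T, ¬p is T. ✓
— 3 worlds.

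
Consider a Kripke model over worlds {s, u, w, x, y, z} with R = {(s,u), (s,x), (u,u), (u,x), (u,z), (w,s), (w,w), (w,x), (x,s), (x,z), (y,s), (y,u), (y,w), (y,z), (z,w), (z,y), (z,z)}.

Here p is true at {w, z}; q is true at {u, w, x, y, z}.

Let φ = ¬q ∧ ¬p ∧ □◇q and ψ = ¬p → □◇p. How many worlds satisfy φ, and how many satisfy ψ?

1 and 4

For ¬q ∧ ¬p ∧ □◇q:
s: ¬q is T, ¬p ∧ □◇q is T. ✓
u: ¬q is F, ¬p ∧ □◇q is T. ✗
w: ¬q is F, ¬p ∧ □◇q is F. ✗
x: ¬q is F, ¬p ∧ □◇q is T. ✗
y: ¬q is F, ¬p ∧ □◇q is T. ✗
z: ¬q is F, ¬p ∧ □◇q is F. ✗
— 1 world.
For ¬p → □◇p:
s: ¬p is T, □◇p is T. ✓
u: ¬p is T, □◇p is T. ✓
w: ¬p is F, □◇p is F. ✓
x: ¬p is T, □◇p is F. ✗
y: ¬p is T, □◇p is F. ✗
z: ¬p is F, □◇p is T. ✓
— 4 worlds.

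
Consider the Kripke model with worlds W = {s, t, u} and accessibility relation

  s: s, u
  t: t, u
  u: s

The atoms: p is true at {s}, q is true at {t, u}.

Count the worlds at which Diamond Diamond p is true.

s: successors {s, u}; Diamond p there: s:T, u:T. ✓
t: successors {t, u}; Diamond p there: t:F, u:T. ✓
u: successors {s}; Diamond p there: s:T. ✓
Satisfying worlds: {s, t, u}.

3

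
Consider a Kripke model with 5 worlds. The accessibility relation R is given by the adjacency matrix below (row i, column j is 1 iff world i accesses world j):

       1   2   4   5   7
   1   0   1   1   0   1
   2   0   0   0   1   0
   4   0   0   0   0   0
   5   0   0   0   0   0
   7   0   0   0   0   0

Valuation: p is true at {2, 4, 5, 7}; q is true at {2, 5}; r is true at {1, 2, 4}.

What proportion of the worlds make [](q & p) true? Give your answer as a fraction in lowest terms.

1: successors {2, 4, 7}; q & p there: 2:T, 4:F, 7:F. ✗
2: successors {5}; q & p there: 5:T. ✓
4: no successors, so [](q & p) holds vacuously. ✓
5: no successors, so [](q & p) holds vacuously. ✓
7: no successors, so [](q & p) holds vacuously. ✓
That's 4 of 5 worlds, so 4/5.

4/5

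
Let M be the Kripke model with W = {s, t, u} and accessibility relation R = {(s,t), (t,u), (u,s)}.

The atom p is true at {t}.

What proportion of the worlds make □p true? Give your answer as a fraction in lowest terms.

s: successors {t}; p there: t:T. ✓
t: successors {u}; p there: u:F. ✗
u: successors {s}; p there: s:F. ✗
That's 1 of 3 worlds, so 1/3.

1/3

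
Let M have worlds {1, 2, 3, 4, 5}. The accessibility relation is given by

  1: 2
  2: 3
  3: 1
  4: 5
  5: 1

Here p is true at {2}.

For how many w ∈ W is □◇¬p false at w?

2

1: successors {2}; ◇¬p there: 2:T. ✓
2: successors {3}; ◇¬p there: 3:T. ✓
3: successors {1}; ◇¬p there: 1:F. ✗
4: successors {5}; ◇¬p there: 5:T. ✓
5: successors {1}; ◇¬p there: 1:F. ✗
Satisfying worlds: {1, 2, 4}.
So □◇¬p fails at the other 2 worlds.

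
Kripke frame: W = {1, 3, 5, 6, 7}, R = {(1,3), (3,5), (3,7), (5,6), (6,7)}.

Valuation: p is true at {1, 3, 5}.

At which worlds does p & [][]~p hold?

1: p is T, [][]~p is F. ✗
3: p is T, [][]~p is T. ✓
5: p is T, [][]~p is T. ✓
6: p is F, [][]~p is T. ✗
7: p is F, [][]~p is T. ✗

{3, 5}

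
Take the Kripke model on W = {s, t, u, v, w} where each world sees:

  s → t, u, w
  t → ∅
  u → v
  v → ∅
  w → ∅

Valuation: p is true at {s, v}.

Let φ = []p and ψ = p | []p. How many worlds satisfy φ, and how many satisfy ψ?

For []p:
s: successors {t, u, w}; p there: t:F, u:F, w:F. ✗
t: no successors, so []p holds vacuously. ✓
u: successors {v}; p there: v:T. ✓
v: no successors, so []p holds vacuously. ✓
w: no successors, so []p holds vacuously. ✓
— 4 worlds.
For p | []p:
s: p is T, []p is F. ✓
t: p is F, []p is T. ✓
u: p is F, []p is T. ✓
v: p is T, []p is T. ✓
w: p is F, []p is T. ✓
— 5 worlds.

4 and 5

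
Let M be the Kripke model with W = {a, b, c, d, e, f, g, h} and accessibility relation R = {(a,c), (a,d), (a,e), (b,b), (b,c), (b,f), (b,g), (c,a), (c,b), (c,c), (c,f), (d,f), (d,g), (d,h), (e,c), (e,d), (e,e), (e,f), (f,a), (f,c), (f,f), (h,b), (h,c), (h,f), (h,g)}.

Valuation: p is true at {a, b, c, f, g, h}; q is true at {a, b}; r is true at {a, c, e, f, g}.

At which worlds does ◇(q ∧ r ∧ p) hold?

{c, f}

a: successors {c, d, e}; q ∧ r ∧ p there: c:F, d:F, e:F. ✗
b: successors {b, c, f, g}; q ∧ r ∧ p there: b:F, c:F, f:F, g:F. ✗
c: successors {a, b, c, f}; q ∧ r ∧ p there: a:T, b:F, c:F, f:F. ✓
d: successors {f, g, h}; q ∧ r ∧ p there: f:F, g:F, h:F. ✗
e: successors {c, d, e, f}; q ∧ r ∧ p there: c:F, d:F, e:F, f:F. ✗
f: successors {a, c, f}; q ∧ r ∧ p there: a:T, c:F, f:F. ✓
g: no successors, so ◇(q ∧ r ∧ p) fails. ✗
h: successors {b, c, f, g}; q ∧ r ∧ p there: b:F, c:F, f:F, g:F. ✗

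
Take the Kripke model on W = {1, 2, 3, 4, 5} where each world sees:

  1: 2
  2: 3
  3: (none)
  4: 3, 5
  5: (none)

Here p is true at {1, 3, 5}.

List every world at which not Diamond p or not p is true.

1: not Diamond p is T, not p is F. ✓
2: not Diamond p is F, not p is T. ✓
3: not Diamond p is T, not p is F. ✓
4: not Diamond p is F, not p is T. ✓
5: not Diamond p is T, not p is F. ✓

{1, 2, 3, 4, 5}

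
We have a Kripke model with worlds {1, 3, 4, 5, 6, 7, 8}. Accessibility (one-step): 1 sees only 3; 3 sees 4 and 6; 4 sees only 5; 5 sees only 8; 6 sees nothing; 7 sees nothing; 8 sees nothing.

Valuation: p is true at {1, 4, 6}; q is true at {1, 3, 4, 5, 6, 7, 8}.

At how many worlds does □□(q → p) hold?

1: successors {3}; □(q → p) there: 3:T. ✓
3: successors {4, 6}; □(q → p) there: 4:F, 6:T. ✗
4: successors {5}; □(q → p) there: 5:F. ✗
5: successors {8}; □(q → p) there: 8:T. ✓
6: no successors, so □□(q → p) holds vacuously. ✓
7: no successors, so □□(q → p) holds vacuously. ✓
8: no successors, so □□(q → p) holds vacuously. ✓
Satisfying worlds: {1, 5, 6, 7, 8}.

5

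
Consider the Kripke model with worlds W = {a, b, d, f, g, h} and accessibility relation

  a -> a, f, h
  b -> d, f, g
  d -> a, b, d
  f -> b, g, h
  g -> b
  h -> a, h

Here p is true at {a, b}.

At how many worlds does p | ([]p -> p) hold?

5

a: p is T, []p -> p is T. ✓
b: p is T, []p -> p is T. ✓
d: p is F, []p -> p is T. ✓
f: p is F, []p -> p is T. ✓
g: p is F, []p -> p is F. ✗
h: p is F, []p -> p is T. ✓
Satisfying worlds: {a, b, d, f, h}.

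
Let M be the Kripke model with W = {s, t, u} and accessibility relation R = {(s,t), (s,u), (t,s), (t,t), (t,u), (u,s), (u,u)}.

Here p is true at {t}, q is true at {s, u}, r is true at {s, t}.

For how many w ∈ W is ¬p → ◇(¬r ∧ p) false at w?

s: ¬p is T, ◇(¬r ∧ p) is F. ✗
t: ¬p is F, ◇(¬r ∧ p) is F. ✓
u: ¬p is T, ◇(¬r ∧ p) is F. ✗
Satisfying worlds: {t}.
So ¬p → ◇(¬r ∧ p) fails at the other 2 worlds.

2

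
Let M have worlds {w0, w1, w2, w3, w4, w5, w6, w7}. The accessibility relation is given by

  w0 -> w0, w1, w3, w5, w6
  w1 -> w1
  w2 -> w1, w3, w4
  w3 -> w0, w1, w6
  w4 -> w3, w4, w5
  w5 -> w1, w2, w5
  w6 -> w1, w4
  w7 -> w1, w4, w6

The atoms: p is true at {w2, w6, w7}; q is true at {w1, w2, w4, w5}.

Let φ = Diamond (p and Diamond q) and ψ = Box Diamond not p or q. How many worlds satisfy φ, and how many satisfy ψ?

For Diamond (p and Diamond q):
w0: successors {w0, w1, w3, w5, w6}; p and Diamond q there: w0:F, w1:F, w3:F, w5:F, w6:T. ✓
w1: successors {w1}; p and Diamond q there: w1:F. ✗
w2: successors {w1, w3, w4}; p and Diamond q there: w1:F, w3:F, w4:F. ✗
w3: successors {w0, w1, w6}; p and Diamond q there: w0:F, w1:F, w6:T. ✓
w4: successors {w3, w4, w5}; p and Diamond q there: w3:F, w4:F, w5:F. ✗
w5: successors {w1, w2, w5}; p and Diamond q there: w1:F, w2:T, w5:F. ✓
w6: successors {w1, w4}; p and Diamond q there: w1:F, w4:F. ✗
w7: successors {w1, w4, w6}; p and Diamond q there: w1:F, w4:F, w6:T. ✓
— 4 worlds.
For Box Diamond not p or q:
w0: Box Diamond not p is T, q is F. ✓
w1: Box Diamond not p is T, q is T. ✓
w2: Box Diamond not p is T, q is T. ✓
w3: Box Diamond not p is T, q is F. ✓
w4: Box Diamond not p is T, q is T. ✓
w5: Box Diamond not p is T, q is T. ✓
w6: Box Diamond not p is T, q is F. ✓
w7: Box Diamond not p is T, q is F. ✓
— 8 worlds.

4 and 8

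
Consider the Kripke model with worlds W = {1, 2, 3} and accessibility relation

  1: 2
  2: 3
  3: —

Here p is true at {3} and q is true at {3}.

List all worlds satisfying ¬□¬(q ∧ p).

1: □¬(q ∧ p) is T. ✗
2: □¬(q ∧ p) is F. ✓
3: □¬(q ∧ p) is T. ✗

{2}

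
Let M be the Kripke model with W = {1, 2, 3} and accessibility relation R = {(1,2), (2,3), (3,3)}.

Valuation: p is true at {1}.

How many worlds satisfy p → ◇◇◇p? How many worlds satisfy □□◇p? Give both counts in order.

For p → ◇◇◇p:
1: p is T, ◇◇◇p is F. ✗
2: p is F, ◇◇◇p is F. ✓
3: p is F, ◇◇◇p is F. ✓
— 2 worlds.
For □□◇p:
1: successors {2}; □◇p there: 2:F. ✗
2: successors {3}; □◇p there: 3:F. ✗
3: successors {3}; □◇p there: 3:F. ✗
— 0 worlds.

2 and 0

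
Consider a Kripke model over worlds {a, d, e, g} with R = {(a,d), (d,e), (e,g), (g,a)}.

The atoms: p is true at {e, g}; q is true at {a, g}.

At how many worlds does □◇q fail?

2

a: successors {d}; ◇q there: d:F. ✗
d: successors {e}; ◇q there: e:T. ✓
e: successors {g}; ◇q there: g:T. ✓
g: successors {a}; ◇q there: a:F. ✗
Satisfying worlds: {d, e}.
So □◇q fails at the other 2 worlds.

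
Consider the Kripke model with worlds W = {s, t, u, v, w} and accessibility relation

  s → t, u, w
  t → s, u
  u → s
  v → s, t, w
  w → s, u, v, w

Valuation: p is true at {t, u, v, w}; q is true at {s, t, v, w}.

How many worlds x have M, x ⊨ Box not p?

s: successors {t, u, w}; not p there: t:F, u:F, w:F. ✗
t: successors {s, u}; not p there: s:T, u:F. ✗
u: successors {s}; not p there: s:T. ✓
v: successors {s, t, w}; not p there: s:T, t:F, w:F. ✗
w: successors {s, u, v, w}; not p there: s:T, u:F, v:F, w:F. ✗
Satisfying worlds: {u}.

1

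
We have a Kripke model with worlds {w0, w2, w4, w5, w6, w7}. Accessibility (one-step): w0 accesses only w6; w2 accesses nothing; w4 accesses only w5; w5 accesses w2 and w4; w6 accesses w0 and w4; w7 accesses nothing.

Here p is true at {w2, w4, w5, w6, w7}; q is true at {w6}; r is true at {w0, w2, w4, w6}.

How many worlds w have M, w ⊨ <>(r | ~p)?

3

w0: successors {w6}; r | ~p there: w6:T. ✓
w2: no successors, so <>(r | ~p) fails. ✗
w4: successors {w5}; r | ~p there: w5:F. ✗
w5: successors {w2, w4}; r | ~p there: w2:T, w4:T. ✓
w6: successors {w0, w4}; r | ~p there: w0:T, w4:T. ✓
w7: no successors, so <>(r | ~p) fails. ✗
Satisfying worlds: {w0, w5, w6}.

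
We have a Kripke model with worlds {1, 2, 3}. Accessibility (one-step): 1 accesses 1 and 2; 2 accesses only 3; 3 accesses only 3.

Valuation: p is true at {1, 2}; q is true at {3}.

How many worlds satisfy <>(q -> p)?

1: successors {1, 2}; q -> p there: 1:T, 2:T. ✓
2: successors {3}; q -> p there: 3:F. ✗
3: successors {3}; q -> p there: 3:F. ✗
Satisfying worlds: {1}.

1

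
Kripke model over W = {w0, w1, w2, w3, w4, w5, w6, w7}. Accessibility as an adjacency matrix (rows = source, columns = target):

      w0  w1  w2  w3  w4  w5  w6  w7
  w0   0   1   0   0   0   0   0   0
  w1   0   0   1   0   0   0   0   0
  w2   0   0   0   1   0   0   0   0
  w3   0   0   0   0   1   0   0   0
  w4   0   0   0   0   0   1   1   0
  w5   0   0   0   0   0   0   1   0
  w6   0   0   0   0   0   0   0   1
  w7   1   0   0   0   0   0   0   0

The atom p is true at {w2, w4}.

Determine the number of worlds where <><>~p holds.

w0: successors {w1}; <>~p there: w1:F. ✗
w1: successors {w2}; <>~p there: w2:T. ✓
w2: successors {w3}; <>~p there: w3:F. ✗
w3: successors {w4}; <>~p there: w4:T. ✓
w4: successors {w5, w6}; <>~p there: w5:T, w6:T. ✓
w5: successors {w6}; <>~p there: w6:T. ✓
w6: successors {w7}; <>~p there: w7:T. ✓
w7: successors {w0}; <>~p there: w0:T. ✓
Satisfying worlds: {w1, w3, w4, w5, w6, w7}.

6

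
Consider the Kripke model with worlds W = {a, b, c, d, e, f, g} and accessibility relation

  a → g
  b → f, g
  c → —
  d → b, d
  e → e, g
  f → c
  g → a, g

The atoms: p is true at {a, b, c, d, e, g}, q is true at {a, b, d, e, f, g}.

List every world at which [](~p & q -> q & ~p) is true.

{a, b, c, d, e, f, g}

a: successors {g}; ~p & q -> q & ~p there: g:T. ✓
b: successors {f, g}; ~p & q -> q & ~p there: f:T, g:T. ✓
c: no successors, so [](~p & q -> q & ~p) holds vacuously. ✓
d: successors {b, d}; ~p & q -> q & ~p there: b:T, d:T. ✓
e: successors {e, g}; ~p & q -> q & ~p there: e:T, g:T. ✓
f: successors {c}; ~p & q -> q & ~p there: c:T. ✓
g: successors {a, g}; ~p & q -> q & ~p there: a:T, g:T. ✓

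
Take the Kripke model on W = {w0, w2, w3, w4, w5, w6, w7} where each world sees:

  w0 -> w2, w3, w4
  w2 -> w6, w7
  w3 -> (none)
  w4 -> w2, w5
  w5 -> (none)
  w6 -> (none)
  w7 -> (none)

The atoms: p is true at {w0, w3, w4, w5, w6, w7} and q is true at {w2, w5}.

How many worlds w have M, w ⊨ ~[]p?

w0: []p is F. ✓
w2: []p is T. ✗
w3: []p is T. ✗
w4: []p is F. ✓
w5: []p is T. ✗
w6: []p is T. ✗
w7: []p is T. ✗
Satisfying worlds: {w0, w4}.

2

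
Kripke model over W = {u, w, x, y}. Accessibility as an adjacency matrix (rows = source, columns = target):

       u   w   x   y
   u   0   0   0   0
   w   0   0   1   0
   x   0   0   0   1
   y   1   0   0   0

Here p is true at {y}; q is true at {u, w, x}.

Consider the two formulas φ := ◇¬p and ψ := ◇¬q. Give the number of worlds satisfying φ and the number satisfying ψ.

2 and 1

For ◇¬p:
u: no successors, so ◇¬p fails. ✗
w: successors {x}; ¬p there: x:T. ✓
x: successors {y}; ¬p there: y:F. ✗
y: successors {u}; ¬p there: u:T. ✓
— 2 worlds.
For ◇¬q:
u: no successors, so ◇¬q fails. ✗
w: successors {x}; ¬q there: x:F. ✗
x: successors {y}; ¬q there: y:T. ✓
y: successors {u}; ¬q there: u:F. ✗
— 1 world.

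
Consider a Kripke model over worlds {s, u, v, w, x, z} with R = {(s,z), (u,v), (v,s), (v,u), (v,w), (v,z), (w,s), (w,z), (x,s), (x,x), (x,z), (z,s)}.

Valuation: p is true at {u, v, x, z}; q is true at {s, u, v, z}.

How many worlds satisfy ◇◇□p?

s: successors {z}; ◇□p there: z:T. ✓
u: successors {v}; ◇□p there: v:T. ✓
v: successors {s, u, w, z}; ◇□p there: s:F, u:F, w:T, z:T. ✓
w: successors {s, z}; ◇□p there: s:F, z:T. ✓
x: successors {s, x, z}; ◇□p there: s:F, x:T, z:T. ✓
z: successors {s}; ◇□p there: s:F. ✗
Satisfying worlds: {s, u, v, w, x}.

5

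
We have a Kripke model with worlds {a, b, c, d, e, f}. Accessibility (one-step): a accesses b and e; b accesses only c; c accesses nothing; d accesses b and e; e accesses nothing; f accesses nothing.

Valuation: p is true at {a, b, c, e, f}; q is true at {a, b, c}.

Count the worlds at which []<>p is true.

3

a: successors {b, e}; <>p there: b:T, e:F. ✗
b: successors {c}; <>p there: c:F. ✗
c: no successors, so []<>p holds vacuously. ✓
d: successors {b, e}; <>p there: b:T, e:F. ✗
e: no successors, so []<>p holds vacuously. ✓
f: no successors, so []<>p holds vacuously. ✓
Satisfying worlds: {c, e, f}.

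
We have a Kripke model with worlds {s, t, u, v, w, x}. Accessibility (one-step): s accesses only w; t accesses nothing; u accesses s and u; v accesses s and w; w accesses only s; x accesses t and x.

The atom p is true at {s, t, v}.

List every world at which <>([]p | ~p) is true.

{s, u, v, x}

s: successors {w}; []p | ~p there: w:T. ✓
t: no successors, so <>([]p | ~p) fails. ✗
u: successors {s, u}; []p | ~p there: s:F, u:T. ✓
v: successors {s, w}; []p | ~p there: s:F, w:T. ✓
w: successors {s}; []p | ~p there: s:F. ✗
x: successors {t, x}; []p | ~p there: t:T, x:T. ✓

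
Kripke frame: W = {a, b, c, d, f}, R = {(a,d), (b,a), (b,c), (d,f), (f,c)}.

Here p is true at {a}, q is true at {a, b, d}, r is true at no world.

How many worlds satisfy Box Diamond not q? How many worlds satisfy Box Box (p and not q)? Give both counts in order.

For Box Diamond not q:
a: successors {d}; Diamond not q there: d:T. ✓
b: successors {a, c}; Diamond not q there: a:F, c:F. ✗
c: no successors, so Box Diamond not q holds vacuously. ✓
d: successors {f}; Diamond not q there: f:T. ✓
f: successors {c}; Diamond not q there: c:F. ✗
— 3 worlds.
For Box Box (p and not q):
a: successors {d}; Box (p and not q) there: d:F. ✗
b: successors {a, c}; Box (p and not q) there: a:F, c:T. ✗
c: no successors, so Box Box (p and not q) holds vacuously. ✓
d: successors {f}; Box (p and not q) there: f:F. ✗
f: successors {c}; Box (p and not q) there: c:T. ✓
— 2 worlds.

3 and 2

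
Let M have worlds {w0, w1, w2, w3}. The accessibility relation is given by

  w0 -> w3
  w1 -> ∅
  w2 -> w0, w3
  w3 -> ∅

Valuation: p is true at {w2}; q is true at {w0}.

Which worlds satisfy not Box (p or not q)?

{w2}

w0: Box (p or not q) is T. ✗
w1: Box (p or not q) is T. ✗
w2: Box (p or not q) is F. ✓
w3: Box (p or not q) is T. ✗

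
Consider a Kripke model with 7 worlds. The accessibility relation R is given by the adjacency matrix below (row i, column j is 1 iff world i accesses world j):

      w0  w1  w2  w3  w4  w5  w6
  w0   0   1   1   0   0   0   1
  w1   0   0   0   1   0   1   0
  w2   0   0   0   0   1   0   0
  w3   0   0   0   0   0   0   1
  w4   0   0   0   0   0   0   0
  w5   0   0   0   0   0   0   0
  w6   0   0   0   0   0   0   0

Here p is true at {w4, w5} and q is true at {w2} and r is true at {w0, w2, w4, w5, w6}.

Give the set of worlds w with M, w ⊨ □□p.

{w2, w3, w4, w5, w6}

w0: successors {w1, w2, w6}; □p there: w1:F, w2:T, w6:T. ✗
w1: successors {w3, w5}; □p there: w3:F, w5:T. ✗
w2: successors {w4}; □p there: w4:T. ✓
w3: successors {w6}; □p there: w6:T. ✓
w4: no successors, so □□p holds vacuously. ✓
w5: no successors, so □□p holds vacuously. ✓
w6: no successors, so □□p holds vacuously. ✓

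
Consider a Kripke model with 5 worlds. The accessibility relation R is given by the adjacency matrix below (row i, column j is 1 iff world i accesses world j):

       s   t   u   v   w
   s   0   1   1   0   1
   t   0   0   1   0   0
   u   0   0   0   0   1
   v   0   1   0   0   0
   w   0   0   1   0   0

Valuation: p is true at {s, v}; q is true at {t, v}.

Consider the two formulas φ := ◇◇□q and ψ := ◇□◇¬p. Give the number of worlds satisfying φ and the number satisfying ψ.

For ◇◇□q:
s: successors {t, u, w}; ◇□q there: t:F, u:F, w:F. ✗
t: successors {u}; ◇□q there: u:F. ✗
u: successors {w}; ◇□q there: w:F. ✗
v: successors {t}; ◇□q there: t:F. ✗
w: successors {u}; ◇□q there: u:F. ✗
— 0 worlds.
For ◇□◇¬p:
s: successors {t, u, w}; □◇¬p there: t:T, u:T, w:T. ✓
t: successors {u}; □◇¬p there: u:T. ✓
u: successors {w}; □◇¬p there: w:T. ✓
v: successors {t}; □◇¬p there: t:T. ✓
w: successors {u}; □◇¬p there: u:T. ✓
— 5 worlds.

0 and 5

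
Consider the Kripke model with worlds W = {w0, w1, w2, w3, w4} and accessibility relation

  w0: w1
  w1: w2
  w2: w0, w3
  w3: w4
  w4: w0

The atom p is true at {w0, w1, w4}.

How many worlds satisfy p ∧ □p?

2

w0: p is T, □p is T. ✓
w1: p is T, □p is F. ✗
w2: p is F, □p is F. ✗
w3: p is F, □p is T. ✗
w4: p is T, □p is T. ✓
Satisfying worlds: {w0, w4}.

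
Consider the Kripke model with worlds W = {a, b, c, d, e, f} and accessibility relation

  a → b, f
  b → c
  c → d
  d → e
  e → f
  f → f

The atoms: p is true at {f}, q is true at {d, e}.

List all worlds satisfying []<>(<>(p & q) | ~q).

{a, d, e, f}

a: successors {b, f}; <>(<>(p & q) | ~q) there: b:T, f:T. ✓
b: successors {c}; <>(<>(p & q) | ~q) there: c:F. ✗
c: successors {d}; <>(<>(p & q) | ~q) there: d:F. ✗
d: successors {e}; <>(<>(p & q) | ~q) there: e:T. ✓
e: successors {f}; <>(<>(p & q) | ~q) there: f:T. ✓
f: successors {f}; <>(<>(p & q) | ~q) there: f:T. ✓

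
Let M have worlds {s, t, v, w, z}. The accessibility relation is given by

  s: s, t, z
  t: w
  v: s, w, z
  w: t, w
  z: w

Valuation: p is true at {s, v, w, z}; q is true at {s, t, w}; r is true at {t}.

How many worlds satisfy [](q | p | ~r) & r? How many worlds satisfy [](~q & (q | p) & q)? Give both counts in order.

1 and 0

For [](q | p | ~r) & r:
s: [](q | p | ~r) is T, r is F. ✗
t: [](q | p | ~r) is T, r is T. ✓
v: [](q | p | ~r) is T, r is F. ✗
w: [](q | p | ~r) is T, r is F. ✗
z: [](q | p | ~r) is T, r is F. ✗
— 1 world.
For [](~q & (q | p) & q):
s: successors {s, t, z}; ~q & (q | p) & q there: s:F, t:F, z:F. ✗
t: successors {w}; ~q & (q | p) & q there: w:F. ✗
v: successors {s, w, z}; ~q & (q | p) & q there: s:F, w:F, z:F. ✗
w: successors {t, w}; ~q & (q | p) & q there: t:F, w:F. ✗
z: successors {w}; ~q & (q | p) & q there: w:F. ✗
— 0 worlds.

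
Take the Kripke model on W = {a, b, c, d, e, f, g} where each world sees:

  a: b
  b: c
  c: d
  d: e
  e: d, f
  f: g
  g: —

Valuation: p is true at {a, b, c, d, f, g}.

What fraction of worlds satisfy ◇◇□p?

a: successors {b}; ◇□p there: b:T. ✓
b: successors {c}; ◇□p there: c:F. ✗
c: successors {d}; ◇□p there: d:T. ✓
d: successors {e}; ◇□p there: e:T. ✓
e: successors {d, f}; ◇□p there: d:T, f:T. ✓
f: successors {g}; ◇□p there: g:F. ✗
g: no successors, so ◇◇□p fails. ✗
That's 4 of 7 worlds, so 4/7.

4/7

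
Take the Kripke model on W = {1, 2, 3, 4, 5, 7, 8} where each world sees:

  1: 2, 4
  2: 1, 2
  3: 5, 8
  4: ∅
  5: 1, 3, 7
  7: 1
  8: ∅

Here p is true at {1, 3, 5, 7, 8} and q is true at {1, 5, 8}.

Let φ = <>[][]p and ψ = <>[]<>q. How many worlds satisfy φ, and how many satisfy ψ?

3 and 2

For <>[][]p:
1: successors {2, 4}; [][]p there: 2:F, 4:T. ✓
2: successors {1, 2}; [][]p there: 1:F, 2:F. ✗
3: successors {5, 8}; [][]p there: 5:F, 8:T. ✓
4: no successors, so <>[][]p fails. ✗
5: successors {1, 3, 7}; [][]p there: 1:F, 3:T, 7:F. ✓
7: successors {1}; [][]p there: 1:F. ✗
8: no successors, so <>[][]p fails. ✗
— 3 worlds.
For <>[]<>q:
1: successors {2, 4}; []<>q there: 2:F, 4:T. ✓
2: successors {1, 2}; []<>q there: 1:F, 2:F. ✗
3: successors {5, 8}; []<>q there: 5:F, 8:T. ✓
4: no successors, so <>[]<>q fails. ✗
5: successors {1, 3, 7}; []<>q there: 1:F, 3:F, 7:F. ✗
7: successors {1}; []<>q there: 1:F. ✗
8: no successors, so <>[]<>q fails. ✗
— 2 worlds.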